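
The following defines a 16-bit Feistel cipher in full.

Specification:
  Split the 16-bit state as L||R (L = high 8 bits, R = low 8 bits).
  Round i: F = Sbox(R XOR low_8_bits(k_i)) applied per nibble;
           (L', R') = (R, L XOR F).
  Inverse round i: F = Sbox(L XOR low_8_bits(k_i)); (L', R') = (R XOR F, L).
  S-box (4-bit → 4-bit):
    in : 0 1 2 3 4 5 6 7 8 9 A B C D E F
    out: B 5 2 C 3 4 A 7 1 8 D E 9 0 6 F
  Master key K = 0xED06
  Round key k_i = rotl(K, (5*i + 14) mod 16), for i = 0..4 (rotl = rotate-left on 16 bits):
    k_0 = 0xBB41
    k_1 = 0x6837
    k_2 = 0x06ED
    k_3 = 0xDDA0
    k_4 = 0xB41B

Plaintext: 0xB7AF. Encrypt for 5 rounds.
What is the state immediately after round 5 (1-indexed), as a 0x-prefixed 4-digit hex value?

s_0 = plaintext = 0xB7AF
s_1 = Round(s_0, k_0) = 0xAFD1
s_2 = Round(s_1, k_1) = 0xD1C5
s_3 = Round(s_2, k_2) = 0xC5F0
s_4 = Round(s_3, k_3) = 0xF08E
s_5 = Round(s_4, k_4) = 0x8E74

0x8E74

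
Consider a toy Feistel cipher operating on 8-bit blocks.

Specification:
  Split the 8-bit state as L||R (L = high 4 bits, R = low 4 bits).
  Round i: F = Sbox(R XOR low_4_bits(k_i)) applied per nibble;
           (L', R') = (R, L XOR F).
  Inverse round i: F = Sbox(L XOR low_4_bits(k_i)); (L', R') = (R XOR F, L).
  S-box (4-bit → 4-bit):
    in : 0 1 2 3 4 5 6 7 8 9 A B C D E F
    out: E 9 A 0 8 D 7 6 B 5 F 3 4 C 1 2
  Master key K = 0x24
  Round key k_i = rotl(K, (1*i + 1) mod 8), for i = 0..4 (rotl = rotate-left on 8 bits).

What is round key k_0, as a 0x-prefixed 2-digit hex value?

K = 0x24
k_0 = rotl(K, (1*0+1) mod 8) = rotl(K, 1) = 0x48

0x48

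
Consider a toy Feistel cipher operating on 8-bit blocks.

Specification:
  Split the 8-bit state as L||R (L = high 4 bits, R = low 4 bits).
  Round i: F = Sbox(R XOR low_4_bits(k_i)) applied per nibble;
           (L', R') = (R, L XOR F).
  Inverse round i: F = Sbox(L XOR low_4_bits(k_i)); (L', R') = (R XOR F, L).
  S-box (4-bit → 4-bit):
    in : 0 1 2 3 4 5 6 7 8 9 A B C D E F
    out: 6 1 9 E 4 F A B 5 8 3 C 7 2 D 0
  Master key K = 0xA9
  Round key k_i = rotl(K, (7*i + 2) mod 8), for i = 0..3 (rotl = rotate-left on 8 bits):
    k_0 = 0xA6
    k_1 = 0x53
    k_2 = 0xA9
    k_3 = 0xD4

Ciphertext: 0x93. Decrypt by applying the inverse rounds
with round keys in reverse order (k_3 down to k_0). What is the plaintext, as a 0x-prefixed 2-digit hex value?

0x71

s_0 = ciphertext = 0x93
s_1 = InvRound(s_0, k_3) = 0x19
s_2 = InvRound(s_1, k_2) = 0xC1
s_3 = InvRound(s_2, k_1) = 0x1C
s_4 = InvRound(s_3, k_0) = 0x71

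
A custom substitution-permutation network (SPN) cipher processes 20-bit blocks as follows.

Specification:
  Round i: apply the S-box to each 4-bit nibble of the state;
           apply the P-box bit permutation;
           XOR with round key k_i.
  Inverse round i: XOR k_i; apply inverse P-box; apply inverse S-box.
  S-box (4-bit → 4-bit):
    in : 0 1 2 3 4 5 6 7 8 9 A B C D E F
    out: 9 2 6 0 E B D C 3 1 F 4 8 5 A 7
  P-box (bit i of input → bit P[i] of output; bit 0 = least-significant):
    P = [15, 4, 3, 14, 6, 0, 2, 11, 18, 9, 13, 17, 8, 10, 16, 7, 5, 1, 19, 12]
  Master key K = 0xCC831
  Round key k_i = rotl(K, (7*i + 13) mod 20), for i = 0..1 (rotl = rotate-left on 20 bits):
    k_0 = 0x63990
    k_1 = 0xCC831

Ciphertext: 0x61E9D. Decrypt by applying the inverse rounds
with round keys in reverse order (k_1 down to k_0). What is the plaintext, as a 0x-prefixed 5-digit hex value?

0x581B0

s_0 = ciphertext = 0x61E9D
s_1 = InvRound(s_0, k_1) = 0x6EEB6
s_2 = InvRound(s_1, k_0) = 0x581B0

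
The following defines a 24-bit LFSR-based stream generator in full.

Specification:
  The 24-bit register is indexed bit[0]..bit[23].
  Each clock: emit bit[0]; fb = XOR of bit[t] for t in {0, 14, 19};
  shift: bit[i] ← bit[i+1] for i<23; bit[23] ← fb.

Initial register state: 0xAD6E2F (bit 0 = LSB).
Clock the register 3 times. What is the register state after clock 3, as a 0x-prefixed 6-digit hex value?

0xF5ADC5

reg_0 = 0xAD6E2F
clock 1: out=1, reg = 0xD6B717
clock 2: out=1, reg = 0xEB5B8B
clock 3: out=1, reg = 0xF5ADC5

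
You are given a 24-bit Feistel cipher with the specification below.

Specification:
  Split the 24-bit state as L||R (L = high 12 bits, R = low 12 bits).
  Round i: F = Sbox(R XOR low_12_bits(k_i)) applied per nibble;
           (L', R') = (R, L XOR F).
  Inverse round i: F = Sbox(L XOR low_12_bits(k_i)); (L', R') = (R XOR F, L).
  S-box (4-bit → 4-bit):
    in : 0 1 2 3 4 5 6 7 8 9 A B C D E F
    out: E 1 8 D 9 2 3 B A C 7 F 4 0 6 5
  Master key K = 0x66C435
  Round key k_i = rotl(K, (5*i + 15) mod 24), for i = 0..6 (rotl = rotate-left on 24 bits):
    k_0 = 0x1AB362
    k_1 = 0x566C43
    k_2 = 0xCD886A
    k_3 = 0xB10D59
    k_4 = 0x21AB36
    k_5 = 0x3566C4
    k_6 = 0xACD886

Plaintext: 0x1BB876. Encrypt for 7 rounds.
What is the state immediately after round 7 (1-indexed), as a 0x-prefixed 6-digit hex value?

0x00654A

s_0 = plaintext = 0x1BB876
s_1 = Round(s_0, k_0) = 0x876EA2
s_2 = Round(s_1, k_1) = 0xEA2017
s_3 = Round(s_2, k_2) = 0x017412
s_4 = Round(s_3, k_3) = 0x412C88
s_5 = Round(s_4, k_4) = 0xC88FE4
s_6 = Round(s_5, k_5) = 0xFE4006
s_7 = Round(s_6, k_6) = 0x00654A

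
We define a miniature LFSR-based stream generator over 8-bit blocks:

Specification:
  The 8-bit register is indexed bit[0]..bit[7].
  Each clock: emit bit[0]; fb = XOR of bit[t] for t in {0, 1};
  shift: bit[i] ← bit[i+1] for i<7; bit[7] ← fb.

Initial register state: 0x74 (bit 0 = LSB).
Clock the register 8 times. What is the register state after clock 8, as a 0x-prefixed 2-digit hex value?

0x4E

reg_0 = 0x74
clock 1: out=0, reg = 0x3A
clock 2: out=0, reg = 0x9D
clock 3: out=1, reg = 0xCE
clock 4: out=0, reg = 0xE7
clock 5: out=1, reg = 0x73
clock 6: out=1, reg = 0x39
clock 7: out=1, reg = 0x9C
clock 8: out=0, reg = 0x4E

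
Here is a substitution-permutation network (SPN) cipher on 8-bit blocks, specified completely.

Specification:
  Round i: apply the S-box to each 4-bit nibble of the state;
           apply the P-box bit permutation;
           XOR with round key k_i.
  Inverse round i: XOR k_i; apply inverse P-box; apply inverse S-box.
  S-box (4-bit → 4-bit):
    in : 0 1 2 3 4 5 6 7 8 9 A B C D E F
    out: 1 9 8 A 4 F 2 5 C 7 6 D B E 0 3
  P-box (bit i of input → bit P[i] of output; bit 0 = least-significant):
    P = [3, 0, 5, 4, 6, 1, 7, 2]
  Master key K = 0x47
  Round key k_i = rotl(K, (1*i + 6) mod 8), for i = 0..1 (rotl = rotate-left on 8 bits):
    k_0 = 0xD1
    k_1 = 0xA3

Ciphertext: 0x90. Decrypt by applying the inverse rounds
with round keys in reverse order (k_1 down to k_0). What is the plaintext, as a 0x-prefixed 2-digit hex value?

s_0 = ciphertext = 0x90
s_1 = InvRound(s_0, k_1) = 0x6D
s_2 = InvRound(s_1, k_0) = 0x8B

0x8B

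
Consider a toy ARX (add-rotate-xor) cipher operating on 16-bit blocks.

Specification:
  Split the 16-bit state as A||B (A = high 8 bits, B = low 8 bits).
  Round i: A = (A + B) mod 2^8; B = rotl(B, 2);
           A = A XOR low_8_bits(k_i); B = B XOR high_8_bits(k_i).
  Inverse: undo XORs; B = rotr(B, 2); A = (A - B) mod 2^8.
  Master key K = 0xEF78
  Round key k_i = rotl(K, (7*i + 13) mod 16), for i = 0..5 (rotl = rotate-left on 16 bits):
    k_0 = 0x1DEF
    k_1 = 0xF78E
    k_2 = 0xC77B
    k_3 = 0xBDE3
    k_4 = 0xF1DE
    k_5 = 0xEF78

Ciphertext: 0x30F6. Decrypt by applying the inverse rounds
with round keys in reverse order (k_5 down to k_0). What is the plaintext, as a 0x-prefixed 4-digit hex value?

0x3777

s_0 = ciphertext = 0x30F6
s_1 = InvRound(s_0, k_5) = 0x0246
s_2 = InvRound(s_1, k_4) = 0xEFED
s_3 = InvRound(s_2, k_3) = 0xF814
s_4 = InvRound(s_3, k_2) = 0x8FF4
s_5 = InvRound(s_4, k_1) = 0x41C0
s_6 = InvRound(s_5, k_0) = 0x3777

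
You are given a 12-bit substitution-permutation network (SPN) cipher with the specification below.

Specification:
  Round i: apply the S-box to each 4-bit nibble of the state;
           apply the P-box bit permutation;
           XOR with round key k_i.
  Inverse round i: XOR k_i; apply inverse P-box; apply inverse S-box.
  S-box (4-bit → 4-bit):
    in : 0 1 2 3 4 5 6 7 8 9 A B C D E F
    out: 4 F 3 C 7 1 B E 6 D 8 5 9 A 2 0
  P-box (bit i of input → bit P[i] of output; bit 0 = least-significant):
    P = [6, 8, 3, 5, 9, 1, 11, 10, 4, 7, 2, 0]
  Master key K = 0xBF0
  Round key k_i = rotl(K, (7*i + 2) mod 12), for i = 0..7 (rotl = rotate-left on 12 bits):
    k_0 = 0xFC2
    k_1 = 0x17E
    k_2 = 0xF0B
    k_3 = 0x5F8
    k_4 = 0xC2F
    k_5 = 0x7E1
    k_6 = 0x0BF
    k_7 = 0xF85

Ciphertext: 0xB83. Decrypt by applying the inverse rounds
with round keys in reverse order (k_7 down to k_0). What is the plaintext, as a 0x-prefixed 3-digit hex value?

s_0 = ciphertext = 0xB83
s_1 = InvRound(s_0, k_7) = 0x0DF
s_2 = InvRound(s_1, k_6) = 0xFFC
s_3 = InvRound(s_2, k_5) = 0x900
s_4 = InvRound(s_3, k_4) = 0x3D7
s_5 = InvRound(s_4, k_3) = 0x363
s_6 = InvRound(s_5, k_2) = 0xF39
s_7 = InvRound(s_6, k_1) = 0x315
s_8 = InvRound(s_7, k_0) = 0x175

0x175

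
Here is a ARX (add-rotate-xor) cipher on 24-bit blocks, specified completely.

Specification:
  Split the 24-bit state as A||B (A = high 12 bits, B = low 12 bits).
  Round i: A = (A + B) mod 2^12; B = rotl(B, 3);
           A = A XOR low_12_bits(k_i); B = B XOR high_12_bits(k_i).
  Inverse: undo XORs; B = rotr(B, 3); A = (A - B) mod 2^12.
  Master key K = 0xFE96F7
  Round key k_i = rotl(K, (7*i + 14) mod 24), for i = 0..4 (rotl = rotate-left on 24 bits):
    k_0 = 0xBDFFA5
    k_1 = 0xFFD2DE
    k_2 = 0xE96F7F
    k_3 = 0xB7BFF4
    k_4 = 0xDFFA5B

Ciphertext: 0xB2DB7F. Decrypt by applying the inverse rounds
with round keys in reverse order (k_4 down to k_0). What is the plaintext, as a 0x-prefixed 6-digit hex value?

s_0 = ciphertext = 0xB2DB7F
s_1 = InvRound(s_0, k_4) = 0x0A60D0
s_2 = InvRound(s_1, k_3) = 0x7DD775
s_3 = InvRound(s_2, k_2) = 0x16673C
s_4 = InvRound(s_3, k_1) = 0x0A0318
s_5 = InvRound(s_4, k_0) = 0xFEDF18

0xFEDF18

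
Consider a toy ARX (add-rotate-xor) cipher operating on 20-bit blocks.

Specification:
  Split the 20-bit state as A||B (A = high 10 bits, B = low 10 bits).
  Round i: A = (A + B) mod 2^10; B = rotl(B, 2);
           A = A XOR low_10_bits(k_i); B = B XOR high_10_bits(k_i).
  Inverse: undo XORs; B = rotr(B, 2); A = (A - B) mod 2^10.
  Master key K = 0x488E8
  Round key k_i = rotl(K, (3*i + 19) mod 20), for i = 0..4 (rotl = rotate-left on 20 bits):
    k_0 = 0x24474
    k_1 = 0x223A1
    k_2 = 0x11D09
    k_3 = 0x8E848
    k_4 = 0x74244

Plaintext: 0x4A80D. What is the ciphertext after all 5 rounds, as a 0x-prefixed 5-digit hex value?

0xA4E6A

s_0 = plaintext = 0x4A80D
s_1 = Round(s_0, k_0) = 0x50CA5
s_2 = Round(s_1, k_1) = 0x9261C
s_3 = Round(s_2, k_2) = 0x5B035
s_4 = Round(s_3, k_3) = 0x7A6EE
s_5 = Round(s_4, k_4) = 0xA4E6A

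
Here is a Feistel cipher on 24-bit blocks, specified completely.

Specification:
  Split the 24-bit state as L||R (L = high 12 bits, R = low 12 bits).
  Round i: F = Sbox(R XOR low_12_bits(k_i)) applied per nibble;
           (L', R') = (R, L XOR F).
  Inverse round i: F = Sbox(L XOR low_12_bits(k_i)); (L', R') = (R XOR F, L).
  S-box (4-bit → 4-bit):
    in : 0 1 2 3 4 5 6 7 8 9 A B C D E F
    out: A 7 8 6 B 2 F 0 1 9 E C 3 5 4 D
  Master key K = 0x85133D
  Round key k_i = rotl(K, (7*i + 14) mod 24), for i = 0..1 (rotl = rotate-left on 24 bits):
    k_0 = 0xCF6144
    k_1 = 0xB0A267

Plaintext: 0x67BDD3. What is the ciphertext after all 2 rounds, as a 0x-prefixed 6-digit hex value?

0x5EBDC0

s_0 = plaintext = 0x67BDD3
s_1 = Round(s_0, k_0) = 0xDD35EB
s_2 = Round(s_1, k_1) = 0x5EBDC0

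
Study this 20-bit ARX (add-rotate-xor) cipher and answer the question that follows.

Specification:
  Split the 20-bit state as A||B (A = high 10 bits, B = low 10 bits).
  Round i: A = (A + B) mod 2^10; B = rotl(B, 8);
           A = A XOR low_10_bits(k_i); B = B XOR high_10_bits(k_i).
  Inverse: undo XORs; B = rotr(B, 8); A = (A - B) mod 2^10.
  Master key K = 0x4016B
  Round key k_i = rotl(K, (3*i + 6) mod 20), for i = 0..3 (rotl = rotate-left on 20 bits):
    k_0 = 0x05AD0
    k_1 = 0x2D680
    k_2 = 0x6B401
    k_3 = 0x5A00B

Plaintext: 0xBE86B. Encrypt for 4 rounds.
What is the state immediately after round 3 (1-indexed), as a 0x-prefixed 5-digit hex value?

s_0 = plaintext = 0xBE86B
s_1 = Round(s_0, k_0) = 0x6D70C
s_2 = Round(s_1, k_1) = 0x90476
s_3 = Round(s_2, k_2) = 0xADBB0
s_4 = Round(s_3, k_3) = 0x9B584

0xADBB0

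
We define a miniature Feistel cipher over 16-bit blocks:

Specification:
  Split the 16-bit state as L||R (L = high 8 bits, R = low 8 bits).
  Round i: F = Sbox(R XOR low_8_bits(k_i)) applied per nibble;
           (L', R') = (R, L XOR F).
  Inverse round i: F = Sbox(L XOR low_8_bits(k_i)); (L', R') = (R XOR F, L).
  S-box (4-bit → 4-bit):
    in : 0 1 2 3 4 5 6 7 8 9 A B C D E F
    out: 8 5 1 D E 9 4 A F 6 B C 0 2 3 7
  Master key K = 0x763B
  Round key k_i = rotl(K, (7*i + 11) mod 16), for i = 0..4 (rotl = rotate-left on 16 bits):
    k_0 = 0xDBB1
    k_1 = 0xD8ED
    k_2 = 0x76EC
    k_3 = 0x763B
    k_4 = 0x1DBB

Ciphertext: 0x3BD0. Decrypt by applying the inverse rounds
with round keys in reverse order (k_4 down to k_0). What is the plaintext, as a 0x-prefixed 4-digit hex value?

0x5DB5

s_0 = ciphertext = 0x3BD0
s_1 = InvRound(s_0, k_4) = 0x283B
s_2 = InvRound(s_1, k_3) = 0x6628
s_3 = InvRound(s_2, k_2) = 0xD366
s_4 = InvRound(s_3, k_1) = 0xB5D3
s_5 = InvRound(s_4, k_0) = 0x5DB5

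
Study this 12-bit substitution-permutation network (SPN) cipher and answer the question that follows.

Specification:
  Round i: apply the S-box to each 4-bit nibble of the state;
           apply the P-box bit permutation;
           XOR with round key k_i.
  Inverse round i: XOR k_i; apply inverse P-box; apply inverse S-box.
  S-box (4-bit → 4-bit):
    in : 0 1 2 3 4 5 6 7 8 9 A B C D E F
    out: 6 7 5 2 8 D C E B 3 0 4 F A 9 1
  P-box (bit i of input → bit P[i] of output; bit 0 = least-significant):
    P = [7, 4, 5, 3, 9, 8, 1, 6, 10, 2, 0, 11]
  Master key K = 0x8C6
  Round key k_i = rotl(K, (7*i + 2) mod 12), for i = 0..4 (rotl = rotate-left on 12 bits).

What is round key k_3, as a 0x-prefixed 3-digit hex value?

0x463

K = 0x8C6
k_0 = rotl(K, (7*0+2) mod 12) = rotl(K, 2) = 0x31A
k_1 = rotl(K, (7*1+2) mod 12) = rotl(K, 9) = 0xD18
k_2 = rotl(K, (7*2+2) mod 12) = rotl(K, 4) = 0xC68
k_3 = rotl(K, (7*3+2) mod 12) = rotl(K, 11) = 0x463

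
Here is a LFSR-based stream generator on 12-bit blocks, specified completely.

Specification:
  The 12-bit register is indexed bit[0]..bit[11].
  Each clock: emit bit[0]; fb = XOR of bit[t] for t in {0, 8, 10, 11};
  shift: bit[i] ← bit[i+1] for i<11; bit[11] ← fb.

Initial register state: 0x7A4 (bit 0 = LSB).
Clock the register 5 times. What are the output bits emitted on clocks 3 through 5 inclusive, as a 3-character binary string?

reg_0 = 0x7A4
clock 1: out=0, reg = 0x3D2
clock 2: out=0, reg = 0x9E9
clock 3: out=1, reg = 0xCF4
clock 4: out=0, reg = 0x67A
clock 5: out=0, reg = 0xB3D

100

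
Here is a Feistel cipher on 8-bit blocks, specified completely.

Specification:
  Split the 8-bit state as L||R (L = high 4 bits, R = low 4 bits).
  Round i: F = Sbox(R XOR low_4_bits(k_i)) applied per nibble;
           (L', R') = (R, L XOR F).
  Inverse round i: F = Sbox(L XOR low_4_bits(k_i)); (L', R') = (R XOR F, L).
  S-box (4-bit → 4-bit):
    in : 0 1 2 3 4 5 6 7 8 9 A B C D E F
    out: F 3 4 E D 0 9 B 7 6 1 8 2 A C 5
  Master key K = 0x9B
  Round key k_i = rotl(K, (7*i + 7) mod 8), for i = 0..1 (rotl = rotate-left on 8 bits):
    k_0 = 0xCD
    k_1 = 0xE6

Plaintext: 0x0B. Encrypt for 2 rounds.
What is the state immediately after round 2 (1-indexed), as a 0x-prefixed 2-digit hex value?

0x9E

s_0 = plaintext = 0x0B
s_1 = Round(s_0, k_0) = 0xB9
s_2 = Round(s_1, k_1) = 0x9E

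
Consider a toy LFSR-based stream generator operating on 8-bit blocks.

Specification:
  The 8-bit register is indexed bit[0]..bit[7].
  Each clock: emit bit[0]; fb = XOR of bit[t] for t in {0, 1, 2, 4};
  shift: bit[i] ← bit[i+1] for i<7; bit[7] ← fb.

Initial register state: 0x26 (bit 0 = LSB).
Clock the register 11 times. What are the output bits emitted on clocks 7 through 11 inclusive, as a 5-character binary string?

reg_0 = 0x26
clock 1: out=0, reg = 0x13
clock 2: out=1, reg = 0x89
clock 3: out=1, reg = 0xC4
clock 4: out=0, reg = 0xE2
clock 5: out=0, reg = 0xF1
clock 6: out=1, reg = 0x78
clock 7: out=0, reg = 0xBC
clock 8: out=0, reg = 0x5E
clock 9: out=0, reg = 0xAF
clock 10: out=1, reg = 0xD7
clock 11: out=1, reg = 0x6B

00011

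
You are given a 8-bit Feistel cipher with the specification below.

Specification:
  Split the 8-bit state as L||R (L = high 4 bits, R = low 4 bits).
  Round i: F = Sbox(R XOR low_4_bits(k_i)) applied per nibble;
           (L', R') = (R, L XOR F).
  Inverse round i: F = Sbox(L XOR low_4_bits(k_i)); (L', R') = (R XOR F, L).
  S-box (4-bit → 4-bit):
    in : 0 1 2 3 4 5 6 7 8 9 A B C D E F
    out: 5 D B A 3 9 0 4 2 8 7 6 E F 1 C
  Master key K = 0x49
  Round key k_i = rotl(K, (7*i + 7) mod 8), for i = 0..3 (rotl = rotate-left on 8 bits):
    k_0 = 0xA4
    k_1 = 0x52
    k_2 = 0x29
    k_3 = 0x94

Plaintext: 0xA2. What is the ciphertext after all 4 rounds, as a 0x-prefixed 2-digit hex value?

0x20

s_0 = plaintext = 0xA2
s_1 = Round(s_0, k_0) = 0x2A
s_2 = Round(s_1, k_1) = 0xA0
s_3 = Round(s_2, k_2) = 0x02
s_4 = Round(s_3, k_3) = 0x20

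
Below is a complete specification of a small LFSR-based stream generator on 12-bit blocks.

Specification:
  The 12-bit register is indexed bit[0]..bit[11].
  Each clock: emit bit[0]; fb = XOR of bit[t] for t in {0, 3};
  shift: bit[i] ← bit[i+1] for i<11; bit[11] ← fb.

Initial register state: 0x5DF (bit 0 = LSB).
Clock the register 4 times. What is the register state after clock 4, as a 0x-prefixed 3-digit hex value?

reg_0 = 0x5DF
clock 1: out=1, reg = 0x2EF
clock 2: out=1, reg = 0x177
clock 3: out=1, reg = 0x8BB
clock 4: out=1, reg = 0x45D

0x45D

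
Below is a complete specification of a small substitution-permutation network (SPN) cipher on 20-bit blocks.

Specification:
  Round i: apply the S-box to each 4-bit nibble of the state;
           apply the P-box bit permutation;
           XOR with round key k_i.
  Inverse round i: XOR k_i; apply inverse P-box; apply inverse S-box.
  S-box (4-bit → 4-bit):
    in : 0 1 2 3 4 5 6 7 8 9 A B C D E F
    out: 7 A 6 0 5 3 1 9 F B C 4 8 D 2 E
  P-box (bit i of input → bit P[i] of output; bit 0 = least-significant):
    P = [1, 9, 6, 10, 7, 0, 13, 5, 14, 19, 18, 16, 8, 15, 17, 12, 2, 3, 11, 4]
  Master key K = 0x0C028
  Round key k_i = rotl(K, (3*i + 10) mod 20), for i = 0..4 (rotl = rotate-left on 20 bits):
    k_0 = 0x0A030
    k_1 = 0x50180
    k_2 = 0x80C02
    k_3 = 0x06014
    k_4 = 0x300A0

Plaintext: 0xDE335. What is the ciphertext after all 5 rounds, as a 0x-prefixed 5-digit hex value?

0xA1333

s_0 = plaintext = 0xDE335
s_1 = Round(s_0, k_0) = 0x02A26
s_2 = Round(s_1, k_1) = 0x2A98F
s_3 = Round(s_2, k_2) = 0x372EB
s_4 = Round(s_3, k_3) = 0xC7155
s_5 = Round(s_4, k_4) = 0xA1333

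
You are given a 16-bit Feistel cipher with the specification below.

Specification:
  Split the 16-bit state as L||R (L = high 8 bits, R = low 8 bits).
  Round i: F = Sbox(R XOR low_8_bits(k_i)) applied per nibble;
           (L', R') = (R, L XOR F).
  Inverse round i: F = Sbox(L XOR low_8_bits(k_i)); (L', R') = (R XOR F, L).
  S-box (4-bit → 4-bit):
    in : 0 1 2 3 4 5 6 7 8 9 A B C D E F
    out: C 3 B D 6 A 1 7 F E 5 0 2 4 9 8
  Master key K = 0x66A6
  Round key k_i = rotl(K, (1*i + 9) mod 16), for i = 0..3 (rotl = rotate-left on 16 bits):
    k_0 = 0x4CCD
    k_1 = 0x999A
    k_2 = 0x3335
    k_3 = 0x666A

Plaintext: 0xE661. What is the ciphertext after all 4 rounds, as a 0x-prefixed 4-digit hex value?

s_0 = plaintext = 0xE661
s_1 = Round(s_0, k_0) = 0x61B4
s_2 = Round(s_1, k_1) = 0xB4D8
s_3 = Round(s_2, k_2) = 0xD820
s_4 = Round(s_3, k_3) = 0x20BD

0x20BD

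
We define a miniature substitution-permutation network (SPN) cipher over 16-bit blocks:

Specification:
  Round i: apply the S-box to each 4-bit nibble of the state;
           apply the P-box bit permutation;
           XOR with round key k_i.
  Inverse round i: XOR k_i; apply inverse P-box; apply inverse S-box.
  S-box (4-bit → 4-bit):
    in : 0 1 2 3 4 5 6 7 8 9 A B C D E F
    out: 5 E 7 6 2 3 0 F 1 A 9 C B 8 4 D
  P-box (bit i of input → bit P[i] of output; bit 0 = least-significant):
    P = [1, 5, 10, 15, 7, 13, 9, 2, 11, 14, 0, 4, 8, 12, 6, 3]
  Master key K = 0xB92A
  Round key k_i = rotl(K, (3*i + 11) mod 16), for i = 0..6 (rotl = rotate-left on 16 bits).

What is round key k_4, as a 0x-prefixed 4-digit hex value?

0x955C

K = 0xB92A
k_0 = rotl(K, (3*0+11) mod 16) = rotl(K, 11) = 0x55C9
k_1 = rotl(K, (3*1+11) mod 16) = rotl(K, 14) = 0xAE4A
k_2 = rotl(K, (3*2+11) mod 16) = rotl(K, 1) = 0x7255
k_3 = rotl(K, (3*3+11) mod 16) = rotl(K, 4) = 0x92AB
k_4 = rotl(K, (3*4+11) mod 16) = rotl(K, 7) = 0x955C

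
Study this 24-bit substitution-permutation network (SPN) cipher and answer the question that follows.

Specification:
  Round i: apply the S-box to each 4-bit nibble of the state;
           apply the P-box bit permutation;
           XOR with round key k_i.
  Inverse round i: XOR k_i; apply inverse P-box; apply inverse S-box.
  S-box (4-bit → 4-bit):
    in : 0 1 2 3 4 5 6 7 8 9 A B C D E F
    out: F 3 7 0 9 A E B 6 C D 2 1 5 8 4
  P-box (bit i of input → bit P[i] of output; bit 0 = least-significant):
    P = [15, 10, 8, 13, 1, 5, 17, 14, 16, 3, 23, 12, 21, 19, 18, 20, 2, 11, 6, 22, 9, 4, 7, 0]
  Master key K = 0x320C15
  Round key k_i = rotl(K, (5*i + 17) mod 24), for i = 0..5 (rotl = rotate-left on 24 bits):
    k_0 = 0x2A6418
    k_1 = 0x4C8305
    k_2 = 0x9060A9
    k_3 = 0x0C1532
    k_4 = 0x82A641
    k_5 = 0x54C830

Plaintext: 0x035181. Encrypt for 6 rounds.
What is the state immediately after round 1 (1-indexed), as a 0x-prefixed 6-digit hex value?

0x31E2A1

s_0 = plaintext = 0x035181
s_1 = Round(s_0, k_0) = 0x31E2A1
s_2 = Round(s_1, k_1) = 0xDF4F0B
s_3 = Round(s_2, k_2) = 0x22264B
s_4 = Round(s_3, k_3) = 0xA04BEC
s_5 = Round(s_4, k_4) = 0xF26C8C
s_6 = Round(s_5, k_5) = 0x4B40D4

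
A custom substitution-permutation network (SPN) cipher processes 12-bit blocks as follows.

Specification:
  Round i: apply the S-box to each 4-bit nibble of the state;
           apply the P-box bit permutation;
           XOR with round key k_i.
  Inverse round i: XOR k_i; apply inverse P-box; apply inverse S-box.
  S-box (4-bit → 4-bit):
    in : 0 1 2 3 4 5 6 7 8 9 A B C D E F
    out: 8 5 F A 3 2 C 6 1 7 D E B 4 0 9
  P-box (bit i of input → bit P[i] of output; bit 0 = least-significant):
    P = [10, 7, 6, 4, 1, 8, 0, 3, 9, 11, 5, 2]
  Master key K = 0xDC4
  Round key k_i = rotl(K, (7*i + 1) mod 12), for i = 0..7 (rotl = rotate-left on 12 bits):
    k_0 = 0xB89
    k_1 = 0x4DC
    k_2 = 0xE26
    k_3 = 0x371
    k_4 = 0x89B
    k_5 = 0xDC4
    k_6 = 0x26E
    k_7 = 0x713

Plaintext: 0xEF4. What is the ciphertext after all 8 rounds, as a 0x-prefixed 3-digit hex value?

s_0 = plaintext = 0xEF4
s_1 = Round(s_0, k_0) = 0xF03
s_2 = Round(s_1, k_1) = 0x640
s_3 = Round(s_2, k_2) = 0xF10
s_4 = Round(s_3, k_3) = 0x166
s_5 = Round(s_4, k_4) = 0xAE2
s_6 = Round(s_5, k_5) = 0xB30
s_7 = Round(s_6, k_6) = 0xB52
s_8 = Round(s_7, k_7) = 0xAE7

0xAE7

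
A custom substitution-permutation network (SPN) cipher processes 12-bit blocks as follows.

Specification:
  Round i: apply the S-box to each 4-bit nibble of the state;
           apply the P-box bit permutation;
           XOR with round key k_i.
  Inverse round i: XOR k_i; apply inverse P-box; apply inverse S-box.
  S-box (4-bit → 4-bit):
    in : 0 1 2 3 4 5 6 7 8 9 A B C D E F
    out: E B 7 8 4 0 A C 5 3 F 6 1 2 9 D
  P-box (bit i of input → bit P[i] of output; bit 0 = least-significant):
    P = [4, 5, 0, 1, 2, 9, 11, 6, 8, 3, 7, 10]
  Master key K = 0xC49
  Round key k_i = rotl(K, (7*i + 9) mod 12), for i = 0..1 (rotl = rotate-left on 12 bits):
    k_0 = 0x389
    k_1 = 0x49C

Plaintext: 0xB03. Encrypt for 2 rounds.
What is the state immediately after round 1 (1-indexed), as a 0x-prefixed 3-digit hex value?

s_0 = plaintext = 0xB03
s_1 = Round(s_0, k_0) = 0x943
s_2 = Round(s_1, k_1) = 0xD96

0x943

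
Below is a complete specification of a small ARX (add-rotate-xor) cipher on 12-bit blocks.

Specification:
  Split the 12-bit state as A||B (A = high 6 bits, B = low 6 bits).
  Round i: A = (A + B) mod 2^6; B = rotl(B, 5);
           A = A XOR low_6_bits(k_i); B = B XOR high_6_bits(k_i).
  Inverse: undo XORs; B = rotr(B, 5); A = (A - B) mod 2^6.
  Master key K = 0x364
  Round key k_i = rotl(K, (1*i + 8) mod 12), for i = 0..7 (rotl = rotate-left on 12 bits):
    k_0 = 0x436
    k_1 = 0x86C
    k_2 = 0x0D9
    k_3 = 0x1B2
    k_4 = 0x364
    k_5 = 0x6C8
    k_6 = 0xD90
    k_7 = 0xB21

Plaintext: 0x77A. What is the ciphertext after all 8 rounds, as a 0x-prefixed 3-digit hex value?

s_0 = plaintext = 0x77A
s_1 = Round(s_0, k_0) = 0x84D
s_2 = Round(s_1, k_1) = 0x087
s_3 = Round(s_2, k_2) = 0x420
s_4 = Round(s_3, k_3) = 0x096
s_5 = Round(s_4, k_4) = 0xF06
s_6 = Round(s_5, k_5) = 0x298
s_7 = Round(s_6, k_6) = 0xCBA
s_8 = Round(s_7, k_7) = 0x371

0x371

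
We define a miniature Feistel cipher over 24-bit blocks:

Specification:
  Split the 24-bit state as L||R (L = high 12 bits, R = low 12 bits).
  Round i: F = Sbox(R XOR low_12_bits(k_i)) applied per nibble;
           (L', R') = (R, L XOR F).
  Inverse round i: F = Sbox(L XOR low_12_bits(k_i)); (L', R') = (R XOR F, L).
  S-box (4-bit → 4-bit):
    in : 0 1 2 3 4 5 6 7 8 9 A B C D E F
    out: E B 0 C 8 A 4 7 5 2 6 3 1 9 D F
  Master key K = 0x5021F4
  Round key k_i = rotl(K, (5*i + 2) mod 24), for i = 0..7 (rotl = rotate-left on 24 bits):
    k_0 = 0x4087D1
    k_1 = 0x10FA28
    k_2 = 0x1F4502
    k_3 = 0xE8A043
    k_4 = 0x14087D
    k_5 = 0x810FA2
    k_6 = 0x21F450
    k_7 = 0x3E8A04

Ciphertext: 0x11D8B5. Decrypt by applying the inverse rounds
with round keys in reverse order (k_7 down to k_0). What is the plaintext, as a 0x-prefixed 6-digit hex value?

s_0 = ciphertext = 0x11D8B5
s_1 = InvRound(s_0, k_7) = 0xB0711D
s_2 = InvRound(s_1, k_6) = 0xEBAB07
s_3 = InvRound(s_2, k_5) = 0x0B2EBA
s_4 = InvRound(s_3, k_4) = 0xBA50B2
s_5 = InvRound(s_4, k_3) = 0x366BA5
s_6 = InvRound(s_5, k_2) = 0xFED366
s_7 = InvRound(s_6, k_1) = 0x97CFED
s_8 = InvRound(s_7, k_0) = 0x28497C

0x28497C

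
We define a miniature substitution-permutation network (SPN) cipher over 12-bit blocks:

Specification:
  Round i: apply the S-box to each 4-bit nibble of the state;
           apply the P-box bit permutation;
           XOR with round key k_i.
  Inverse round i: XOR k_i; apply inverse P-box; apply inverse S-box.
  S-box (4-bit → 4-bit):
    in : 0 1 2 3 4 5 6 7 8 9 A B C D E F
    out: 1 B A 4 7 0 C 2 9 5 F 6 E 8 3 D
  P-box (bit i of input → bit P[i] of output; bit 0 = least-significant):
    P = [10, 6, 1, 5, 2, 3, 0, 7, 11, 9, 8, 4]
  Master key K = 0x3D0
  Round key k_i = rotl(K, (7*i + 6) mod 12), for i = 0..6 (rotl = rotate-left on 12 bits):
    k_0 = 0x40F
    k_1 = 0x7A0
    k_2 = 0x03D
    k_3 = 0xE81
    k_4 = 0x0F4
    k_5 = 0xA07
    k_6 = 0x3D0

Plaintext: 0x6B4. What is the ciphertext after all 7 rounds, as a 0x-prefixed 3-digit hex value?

s_0 = plaintext = 0x6B4
s_1 = Round(s_0, k_0) = 0x154
s_2 = Round(s_1, k_1) = 0x9F2
s_3 = Round(s_2, k_2) = 0x9D8
s_4 = Round(s_3, k_3) = 0x321
s_5 = Round(s_4, k_4) = 0x51C
s_6 = Round(s_5, k_5) = 0xAE9
s_7 = Round(s_6, k_6) = 0xCCE

0xCCE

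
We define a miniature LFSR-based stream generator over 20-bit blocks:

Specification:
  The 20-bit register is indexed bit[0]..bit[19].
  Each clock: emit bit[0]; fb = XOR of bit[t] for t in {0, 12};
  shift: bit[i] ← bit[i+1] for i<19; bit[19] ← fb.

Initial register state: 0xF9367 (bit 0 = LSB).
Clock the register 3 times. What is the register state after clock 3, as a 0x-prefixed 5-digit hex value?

reg_0 = 0xF9367
clock 1: out=1, reg = 0x7C9B3
clock 2: out=1, reg = 0xBE4D9
clock 3: out=1, reg = 0xDF26C

0xDF26C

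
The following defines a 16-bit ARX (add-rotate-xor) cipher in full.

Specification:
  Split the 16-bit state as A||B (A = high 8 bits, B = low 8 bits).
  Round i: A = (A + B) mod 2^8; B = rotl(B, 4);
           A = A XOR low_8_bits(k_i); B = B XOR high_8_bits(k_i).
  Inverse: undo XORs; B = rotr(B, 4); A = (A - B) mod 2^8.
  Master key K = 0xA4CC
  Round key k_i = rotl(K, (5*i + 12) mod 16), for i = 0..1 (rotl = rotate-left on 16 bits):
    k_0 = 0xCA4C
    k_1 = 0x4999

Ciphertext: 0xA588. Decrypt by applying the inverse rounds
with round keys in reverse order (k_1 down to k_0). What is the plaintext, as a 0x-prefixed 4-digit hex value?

0xFF6D

s_0 = ciphertext = 0xA588
s_1 = InvRound(s_0, k_1) = 0x201C
s_2 = InvRound(s_1, k_0) = 0xFF6D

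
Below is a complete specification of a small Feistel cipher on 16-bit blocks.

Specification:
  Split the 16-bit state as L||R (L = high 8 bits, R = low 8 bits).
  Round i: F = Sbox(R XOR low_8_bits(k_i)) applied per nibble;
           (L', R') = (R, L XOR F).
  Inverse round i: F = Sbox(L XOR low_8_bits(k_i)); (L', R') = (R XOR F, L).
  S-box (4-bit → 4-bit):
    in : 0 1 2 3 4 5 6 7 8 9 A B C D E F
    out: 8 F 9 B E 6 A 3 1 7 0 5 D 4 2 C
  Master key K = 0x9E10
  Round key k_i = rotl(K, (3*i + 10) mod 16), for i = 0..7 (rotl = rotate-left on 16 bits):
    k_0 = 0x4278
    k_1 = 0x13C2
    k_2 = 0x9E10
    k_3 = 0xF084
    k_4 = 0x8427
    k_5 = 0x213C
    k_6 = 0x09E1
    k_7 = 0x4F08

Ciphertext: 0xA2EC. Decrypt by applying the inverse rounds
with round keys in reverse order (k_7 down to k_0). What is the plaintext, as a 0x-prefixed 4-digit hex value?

0x749B

s_0 = ciphertext = 0xA2EC
s_1 = InvRound(s_0, k_7) = 0xECA2
s_2 = InvRound(s_1, k_6) = 0x26EC
s_3 = InvRound(s_2, k_5) = 0x1C26
s_4 = InvRound(s_3, k_4) = 0x931C
s_5 = InvRound(s_4, k_3) = 0xEF93
s_6 = InvRound(s_5, k_2) = 0x5FEF
s_7 = InvRound(s_6, k_1) = 0x9B5F
s_8 = InvRound(s_7, k_0) = 0x749B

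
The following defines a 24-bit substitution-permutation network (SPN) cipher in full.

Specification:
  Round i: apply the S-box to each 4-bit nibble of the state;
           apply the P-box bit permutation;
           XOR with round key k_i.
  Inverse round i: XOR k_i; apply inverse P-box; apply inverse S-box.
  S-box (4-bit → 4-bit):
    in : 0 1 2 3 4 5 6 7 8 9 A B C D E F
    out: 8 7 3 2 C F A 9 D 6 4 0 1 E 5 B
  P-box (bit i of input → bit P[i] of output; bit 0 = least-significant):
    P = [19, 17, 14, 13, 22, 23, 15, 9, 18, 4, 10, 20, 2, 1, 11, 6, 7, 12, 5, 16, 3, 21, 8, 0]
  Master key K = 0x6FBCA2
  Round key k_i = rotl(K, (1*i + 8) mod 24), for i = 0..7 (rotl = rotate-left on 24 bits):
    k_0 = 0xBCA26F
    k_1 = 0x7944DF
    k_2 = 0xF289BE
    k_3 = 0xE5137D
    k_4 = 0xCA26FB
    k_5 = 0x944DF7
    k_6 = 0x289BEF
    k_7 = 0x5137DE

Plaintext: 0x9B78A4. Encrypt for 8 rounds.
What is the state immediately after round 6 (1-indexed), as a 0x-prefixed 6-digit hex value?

s_0 = plaintext = 0x9B78A4
s_1 = Round(s_0, k_0) = 0x88472B
s_2 = Round(s_1, k_1) = 0xAC4D36
s_3 = Round(s_2, k_2) = 0x60A46E
s_4 = Round(s_3, k_3) = 0x5C5D7C
s_5 = Round(s_4, k_4) = 0xB22924
s_6 = Round(s_5, k_5) = 0x543961
s_7 = Round(s_6, k_6) = 0x83DCD4
s_8 = Round(s_7, k_7) = 0xD5CC95

0x543961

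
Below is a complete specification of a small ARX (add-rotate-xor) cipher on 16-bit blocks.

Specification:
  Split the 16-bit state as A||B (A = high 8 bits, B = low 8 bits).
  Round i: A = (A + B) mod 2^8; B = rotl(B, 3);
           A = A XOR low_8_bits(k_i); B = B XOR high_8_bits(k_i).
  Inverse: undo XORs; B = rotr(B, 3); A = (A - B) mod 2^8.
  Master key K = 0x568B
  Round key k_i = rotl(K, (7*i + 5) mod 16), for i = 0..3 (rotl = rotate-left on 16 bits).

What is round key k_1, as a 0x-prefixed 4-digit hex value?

0xB568

K = 0x568B
k_0 = rotl(K, (7*0+5) mod 16) = rotl(K, 5) = 0xD16A
k_1 = rotl(K, (7*1+5) mod 16) = rotl(K, 12) = 0xB568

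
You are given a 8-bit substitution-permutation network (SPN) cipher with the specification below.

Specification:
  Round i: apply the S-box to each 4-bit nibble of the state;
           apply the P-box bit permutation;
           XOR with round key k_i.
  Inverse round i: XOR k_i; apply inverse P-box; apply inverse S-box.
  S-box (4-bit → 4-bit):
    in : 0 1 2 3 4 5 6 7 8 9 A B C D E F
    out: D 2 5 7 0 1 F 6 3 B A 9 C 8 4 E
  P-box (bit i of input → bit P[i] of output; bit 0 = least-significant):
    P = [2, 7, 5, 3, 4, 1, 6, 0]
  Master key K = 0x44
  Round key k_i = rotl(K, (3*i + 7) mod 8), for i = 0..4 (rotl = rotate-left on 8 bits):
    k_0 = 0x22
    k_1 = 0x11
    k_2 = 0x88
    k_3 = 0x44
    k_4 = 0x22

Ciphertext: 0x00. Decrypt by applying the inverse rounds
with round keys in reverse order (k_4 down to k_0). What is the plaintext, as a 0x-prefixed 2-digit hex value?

s_0 = ciphertext = 0x00
s_1 = InvRound(s_0, k_4) = 0x1E
s_2 = InvRound(s_1, k_3) = 0x3D
s_3 = InvRound(s_2, k_2) = 0xB3
s_4 = InvRound(s_3, k_1) = 0x17
s_5 = InvRound(s_4, k_0) = 0xB2

0xB2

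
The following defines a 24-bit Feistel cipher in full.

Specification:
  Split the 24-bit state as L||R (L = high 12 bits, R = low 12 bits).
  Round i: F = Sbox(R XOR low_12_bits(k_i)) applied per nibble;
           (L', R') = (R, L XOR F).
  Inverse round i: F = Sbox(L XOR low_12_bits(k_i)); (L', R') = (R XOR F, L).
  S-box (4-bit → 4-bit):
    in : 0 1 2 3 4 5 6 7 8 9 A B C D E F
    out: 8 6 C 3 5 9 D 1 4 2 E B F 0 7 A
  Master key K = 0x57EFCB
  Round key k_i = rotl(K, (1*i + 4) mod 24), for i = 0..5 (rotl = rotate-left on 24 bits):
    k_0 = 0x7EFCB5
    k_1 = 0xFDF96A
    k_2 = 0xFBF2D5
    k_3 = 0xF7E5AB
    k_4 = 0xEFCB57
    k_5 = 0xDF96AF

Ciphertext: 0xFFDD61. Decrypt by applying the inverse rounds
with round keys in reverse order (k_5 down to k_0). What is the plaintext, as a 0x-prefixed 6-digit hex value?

0x2EA9D4

s_0 = ciphertext = 0xFFDD61
s_1 = InvRound(s_0, k_5) = 0xFFDFFD
s_2 = InvRound(s_1, k_4) = 0xA13FFD
s_3 = InvRound(s_2, k_3) = 0x549A13
s_4 = InvRound(s_3, k_2) = 0xB3C549
s_5 = InvRound(s_4, k_1) = 0x9D4B3C
s_6 = InvRound(s_5, k_0) = 0x2EA9D4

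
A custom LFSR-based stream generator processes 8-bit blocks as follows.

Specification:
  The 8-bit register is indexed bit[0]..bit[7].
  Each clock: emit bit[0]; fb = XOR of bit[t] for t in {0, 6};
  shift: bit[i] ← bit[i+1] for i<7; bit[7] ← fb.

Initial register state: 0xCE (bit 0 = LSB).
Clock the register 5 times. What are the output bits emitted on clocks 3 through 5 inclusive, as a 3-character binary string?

110

reg_0 = 0xCE
clock 1: out=0, reg = 0xE7
clock 2: out=1, reg = 0x73
clock 3: out=1, reg = 0x39
clock 4: out=1, reg = 0x9C
clock 5: out=0, reg = 0x4E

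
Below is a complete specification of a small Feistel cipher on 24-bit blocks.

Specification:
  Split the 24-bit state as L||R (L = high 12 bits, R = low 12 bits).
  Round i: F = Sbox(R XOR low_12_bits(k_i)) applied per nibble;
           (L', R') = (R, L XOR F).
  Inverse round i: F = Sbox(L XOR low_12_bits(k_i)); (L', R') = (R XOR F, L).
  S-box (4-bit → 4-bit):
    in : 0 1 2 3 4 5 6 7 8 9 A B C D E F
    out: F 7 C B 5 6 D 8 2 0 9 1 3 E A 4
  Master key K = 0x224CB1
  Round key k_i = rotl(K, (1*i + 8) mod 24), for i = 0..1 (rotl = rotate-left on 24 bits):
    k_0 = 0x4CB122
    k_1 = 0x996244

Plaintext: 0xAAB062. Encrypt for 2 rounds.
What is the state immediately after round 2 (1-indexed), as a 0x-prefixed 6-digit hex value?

s_0 = plaintext = 0xAAB062
s_1 = Round(s_0, k_0) = 0x062DF4
s_2 = Round(s_1, k_1) = 0xDF447D

0xDF447D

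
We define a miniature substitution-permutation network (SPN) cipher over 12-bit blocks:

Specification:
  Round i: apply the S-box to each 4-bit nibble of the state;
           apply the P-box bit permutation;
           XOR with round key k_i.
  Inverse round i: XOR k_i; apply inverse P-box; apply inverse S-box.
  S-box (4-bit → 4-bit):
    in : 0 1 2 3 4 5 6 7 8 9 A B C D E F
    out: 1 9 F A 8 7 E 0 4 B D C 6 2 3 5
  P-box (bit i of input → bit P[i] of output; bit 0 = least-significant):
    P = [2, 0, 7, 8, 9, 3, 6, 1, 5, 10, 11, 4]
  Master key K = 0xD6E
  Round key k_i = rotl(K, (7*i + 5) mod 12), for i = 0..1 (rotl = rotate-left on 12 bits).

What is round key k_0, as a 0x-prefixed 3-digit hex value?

0xDDA

K = 0xD6E
k_0 = rotl(K, (7*0+5) mod 12) = rotl(K, 5) = 0xDDA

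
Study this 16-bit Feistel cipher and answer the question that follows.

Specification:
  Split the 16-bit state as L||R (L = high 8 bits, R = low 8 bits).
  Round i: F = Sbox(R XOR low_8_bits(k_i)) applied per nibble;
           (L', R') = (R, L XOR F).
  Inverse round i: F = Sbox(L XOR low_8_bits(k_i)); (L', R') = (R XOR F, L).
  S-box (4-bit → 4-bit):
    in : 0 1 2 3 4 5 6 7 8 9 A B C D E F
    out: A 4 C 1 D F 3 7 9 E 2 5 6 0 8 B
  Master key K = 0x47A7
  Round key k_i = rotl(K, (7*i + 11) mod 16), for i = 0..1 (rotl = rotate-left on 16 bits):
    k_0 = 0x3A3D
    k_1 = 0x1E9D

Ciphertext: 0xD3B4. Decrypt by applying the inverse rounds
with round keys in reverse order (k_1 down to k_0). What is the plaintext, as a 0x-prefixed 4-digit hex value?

s_0 = ciphertext = 0xD3B4
s_1 = InvRound(s_0, k_1) = 0x6CD3
s_2 = InvRound(s_1, k_0) = 0x276C

0x276C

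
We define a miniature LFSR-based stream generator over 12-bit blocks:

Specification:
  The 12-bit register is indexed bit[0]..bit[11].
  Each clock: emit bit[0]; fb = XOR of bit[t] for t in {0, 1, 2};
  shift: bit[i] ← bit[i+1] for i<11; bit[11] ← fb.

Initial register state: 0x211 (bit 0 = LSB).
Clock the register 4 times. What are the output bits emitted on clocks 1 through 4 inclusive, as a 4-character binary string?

1000

reg_0 = 0x211
clock 1: out=1, reg = 0x908
clock 2: out=0, reg = 0x484
clock 3: out=0, reg = 0xA42
clock 4: out=0, reg = 0xD21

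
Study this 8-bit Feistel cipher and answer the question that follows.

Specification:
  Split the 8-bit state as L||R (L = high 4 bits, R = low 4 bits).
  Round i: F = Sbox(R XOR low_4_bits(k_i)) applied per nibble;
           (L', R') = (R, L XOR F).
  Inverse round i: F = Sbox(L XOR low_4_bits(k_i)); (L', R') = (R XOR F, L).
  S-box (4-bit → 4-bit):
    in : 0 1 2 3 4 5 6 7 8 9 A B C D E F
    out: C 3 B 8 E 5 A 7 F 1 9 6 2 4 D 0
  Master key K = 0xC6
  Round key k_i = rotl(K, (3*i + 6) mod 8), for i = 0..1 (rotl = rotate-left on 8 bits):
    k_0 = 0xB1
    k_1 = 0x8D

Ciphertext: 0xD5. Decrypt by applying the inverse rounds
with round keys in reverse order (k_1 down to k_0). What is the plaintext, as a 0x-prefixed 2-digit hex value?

0x29

s_0 = ciphertext = 0xD5
s_1 = InvRound(s_0, k_1) = 0x9D
s_2 = InvRound(s_1, k_0) = 0x29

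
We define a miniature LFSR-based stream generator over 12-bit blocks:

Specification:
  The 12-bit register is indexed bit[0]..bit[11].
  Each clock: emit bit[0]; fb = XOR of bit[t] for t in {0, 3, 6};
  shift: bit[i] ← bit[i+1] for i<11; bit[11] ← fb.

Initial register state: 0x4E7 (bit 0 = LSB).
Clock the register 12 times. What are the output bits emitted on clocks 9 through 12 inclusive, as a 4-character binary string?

reg_0 = 0x4E7
clock 1: out=1, reg = 0x273
clock 2: out=1, reg = 0x139
clock 3: out=1, reg = 0x09C
clock 4: out=0, reg = 0x84E
clock 5: out=0, reg = 0x427
clock 6: out=1, reg = 0xA13
clock 7: out=1, reg = 0xD09
clock 8: out=1, reg = 0x684
clock 9: out=0, reg = 0x342
clock 10: out=0, reg = 0x9A1
clock 11: out=1, reg = 0xCD0
clock 12: out=0, reg = 0xE68

0010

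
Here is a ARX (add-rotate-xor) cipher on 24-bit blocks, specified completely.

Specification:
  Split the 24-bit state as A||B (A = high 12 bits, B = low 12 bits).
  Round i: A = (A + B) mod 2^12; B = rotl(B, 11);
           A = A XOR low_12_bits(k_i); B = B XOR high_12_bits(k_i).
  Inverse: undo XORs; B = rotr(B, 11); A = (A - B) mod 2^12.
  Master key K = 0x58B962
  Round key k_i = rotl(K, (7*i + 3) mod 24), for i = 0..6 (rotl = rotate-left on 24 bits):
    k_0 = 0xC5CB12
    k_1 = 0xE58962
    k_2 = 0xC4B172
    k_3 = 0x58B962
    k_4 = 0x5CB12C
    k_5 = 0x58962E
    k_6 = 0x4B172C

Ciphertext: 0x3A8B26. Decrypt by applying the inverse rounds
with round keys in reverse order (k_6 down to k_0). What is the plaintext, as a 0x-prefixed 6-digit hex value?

s_0 = ciphertext = 0x3A8B26
s_1 = InvRound(s_0, k_6) = 0x555F2F
s_2 = InvRound(s_1, k_5) = 0xE2E54D
s_3 = InvRound(s_2, k_4) = 0xDF610C
s_4 = InvRound(s_3, k_3) = 0xB8690E
s_5 = InvRound(s_4, k_2) = 0x06AA8A
s_6 = InvRound(s_5, k_1) = 0xF649A4
s_7 = InvRound(s_6, k_0) = 0x886BF0

0x886BF0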